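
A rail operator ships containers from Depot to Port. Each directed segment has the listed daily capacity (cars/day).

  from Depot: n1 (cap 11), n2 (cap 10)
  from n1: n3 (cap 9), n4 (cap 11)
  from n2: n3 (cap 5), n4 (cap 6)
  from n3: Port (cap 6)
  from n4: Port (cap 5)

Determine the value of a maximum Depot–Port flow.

11

Augment Depot→n1→n3→Port: bottleneck 6, flow now 6.
Augment Depot→n1→n4→Port: bottleneck 5, flow now 11.
No augmenting path remains; maximum flow = 11.
In the residual graph, reachable from Depot: {Depot, n1, n2, n3, n4}.
Min-cut edges: n3→Port (6), n4→Port (5); capacity 6 + 5 = 11.
This cut is saturated, so no flow can exceed 11.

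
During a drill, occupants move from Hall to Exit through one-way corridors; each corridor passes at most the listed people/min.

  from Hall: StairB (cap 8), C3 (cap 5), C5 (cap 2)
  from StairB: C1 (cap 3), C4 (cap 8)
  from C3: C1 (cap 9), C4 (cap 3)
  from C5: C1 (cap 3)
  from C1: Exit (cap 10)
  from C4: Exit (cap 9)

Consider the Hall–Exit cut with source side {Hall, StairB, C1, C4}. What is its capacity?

26

Edges leaving {Hall, StairB, C1, C4}: Hall→C3 (5), Hall→C5 (2), C1→Exit (10), C4→Exit (9).
Cut capacity = 5 + 2 + 10 + 9 = 26.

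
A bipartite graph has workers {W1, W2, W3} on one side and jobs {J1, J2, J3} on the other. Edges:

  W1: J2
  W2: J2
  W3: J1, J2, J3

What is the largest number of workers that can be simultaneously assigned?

Unit-capacity flow: source→left, listed edges, right→sink; max matching = max flow.
Augmenting path W1→J2 (+1); matched 1.
Augmenting path W3→J1 (+1); matched 2.
No augmenting path remains; maximum matching = 2.
König certificate: {W3, J2} is a vertex cover of size 2 (every listed pair touches it), so no matching can be larger.

2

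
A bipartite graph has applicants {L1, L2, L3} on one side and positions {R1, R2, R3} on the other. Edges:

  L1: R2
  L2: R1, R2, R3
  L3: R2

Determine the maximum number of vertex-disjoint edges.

2

Unit-capacity flow: source→left, listed edges, right→sink; max matching = max flow.
Augmenting path L1→R2 (+1); matched 1.
Augmenting path L2→R1 (+1); matched 2.
No augmenting path remains; maximum matching = 2.
König certificate: {L2, R2} is a vertex cover of size 2 (every listed pair touches it), so no matching can be larger.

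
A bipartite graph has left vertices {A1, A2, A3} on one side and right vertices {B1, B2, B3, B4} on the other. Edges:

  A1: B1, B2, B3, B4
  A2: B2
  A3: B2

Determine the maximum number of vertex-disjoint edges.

2

Unit-capacity flow: source→left, listed edges, right→sink; max matching = max flow.
Augmenting path A1→B1 (+1); matched 1.
Augmenting path A2→B2 (+1); matched 2.
No augmenting path remains; maximum matching = 2.
König certificate: {A1, B2} is a vertex cover of size 2 (every listed pair touches it), so no matching can be larger.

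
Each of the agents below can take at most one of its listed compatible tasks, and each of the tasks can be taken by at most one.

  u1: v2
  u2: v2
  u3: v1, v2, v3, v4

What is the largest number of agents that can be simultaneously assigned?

2

Unit-capacity flow: source→left, listed edges, right→sink; max matching = max flow.
Augmenting path u1→v2 (+1); matched 1.
Augmenting path u3→v1 (+1); matched 2.
No augmenting path remains; maximum matching = 2.
König certificate: {u3, v2} is a vertex cover of size 2 (every listed pair touches it), so no matching can be larger.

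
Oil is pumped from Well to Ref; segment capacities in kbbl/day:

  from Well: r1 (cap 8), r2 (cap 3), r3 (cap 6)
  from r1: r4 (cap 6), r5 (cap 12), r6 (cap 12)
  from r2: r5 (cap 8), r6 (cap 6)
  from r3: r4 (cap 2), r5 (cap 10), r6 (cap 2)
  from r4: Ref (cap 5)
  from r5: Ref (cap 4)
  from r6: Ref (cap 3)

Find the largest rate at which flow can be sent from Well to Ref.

12

Augment Well→r1→r4→Ref: bottleneck 5, flow now 5.
Augment Well→r1→r5→Ref: bottleneck 3, flow now 8.
Augment Well→r2→r5→Ref: bottleneck 1, flow now 9.
Augment Well→r2→r6→Ref: bottleneck 2, flow now 11.
Augment Well→r3→r6→Ref: bottleneck 1, flow now 12.
No augmenting path remains; maximum flow = 12.
In the residual graph, reachable from Well: {Well, r1, r2, r3, r4, r5, r6}.
Min-cut edges: r4→Ref (5), r5→Ref (4), r6→Ref (3); capacity 5 + 4 + 3 = 12.
This cut is saturated, so no flow can exceed 12.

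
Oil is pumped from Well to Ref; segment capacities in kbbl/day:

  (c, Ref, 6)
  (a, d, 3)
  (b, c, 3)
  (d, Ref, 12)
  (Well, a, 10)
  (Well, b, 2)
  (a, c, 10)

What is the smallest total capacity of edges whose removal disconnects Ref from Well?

Augment Well→a→c→Ref: bottleneck 6, flow now 6.
Augment Well→a→d→Ref: bottleneck 3, flow now 9.
No augmenting path remains; maximum flow = 9.
By max-flow min-cut, the minimum cut capacity equals the max flow.
In the residual graph, reachable from Well: {Well, a, b, c}.
Min-cut edges: a→d (3), c→Ref (6); capacity 3 + 6 = 9.

9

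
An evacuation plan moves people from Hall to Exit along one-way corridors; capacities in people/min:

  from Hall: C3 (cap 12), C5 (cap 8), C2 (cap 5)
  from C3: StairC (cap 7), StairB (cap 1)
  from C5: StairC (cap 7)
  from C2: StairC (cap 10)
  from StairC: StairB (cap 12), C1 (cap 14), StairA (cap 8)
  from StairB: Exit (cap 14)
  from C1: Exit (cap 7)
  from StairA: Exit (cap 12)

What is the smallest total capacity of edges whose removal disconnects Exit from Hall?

20

Augment Hall→C3→StairB→Exit: bottleneck 1, flow now 1.
Augment Hall→C3→StairC→StairB→Exit: bottleneck 7, flow now 8.
Augment Hall→C5→StairC→StairB→Exit: bottleneck 5, flow now 13.
Augment Hall→C5→StairC→C1→Exit: bottleneck 2, flow now 15.
Augment Hall→C2→StairC→C1→Exit: bottleneck 5, flow now 20.
No augmenting path remains; maximum flow = 20.
By max-flow min-cut, the minimum cut capacity equals the max flow.
In the residual graph, reachable from Hall: {Hall, C3, C5}.
Min-cut edges: Hall→C2 (5), C3→StairC (7), C3→StairB (1), C5→StairC (7); capacity 5 + 7 + 1 + 7 = 20.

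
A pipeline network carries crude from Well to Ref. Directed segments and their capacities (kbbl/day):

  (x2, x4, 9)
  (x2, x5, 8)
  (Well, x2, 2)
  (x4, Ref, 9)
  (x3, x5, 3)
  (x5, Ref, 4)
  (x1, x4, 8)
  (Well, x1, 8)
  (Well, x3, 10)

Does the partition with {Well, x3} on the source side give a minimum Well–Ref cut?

Given cut capacity: 8 + 2 + 3 = 13.
Augment Well→x1→x4→Ref: bottleneck 8, flow now 8.
Augment Well→x2→x4→Ref: bottleneck 1, flow now 9.
Augment Well→x2→x5→Ref: bottleneck 1, flow now 10.
Augment Well→x3→x5→Ref: bottleneck 3, flow now 13.
No augmenting path remains; maximum flow = 13.
Cut capacity 13 equals the max flow, so it is a minimum cut.

Yes — it is a minimum cut (capacity 13).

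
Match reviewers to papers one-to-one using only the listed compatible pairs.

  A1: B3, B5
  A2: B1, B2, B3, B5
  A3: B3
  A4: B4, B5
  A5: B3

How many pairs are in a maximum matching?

Unit-capacity flow: source→left, listed edges, right→sink; max matching = max flow.
Augmenting path A1→B3 (+1); matched 1.
Augmenting path A2→B1 (+1); matched 2.
Augmenting path A4→B4 (+1); matched 3.
Augmenting path A3→B3→A1→B5 (+1); matched 4.
No augmenting path remains; maximum matching = 4.
König certificate: {A1, A2, A4, B3} is a vertex cover of size 4 (every listed pair touches it), so no matching can be larger.

4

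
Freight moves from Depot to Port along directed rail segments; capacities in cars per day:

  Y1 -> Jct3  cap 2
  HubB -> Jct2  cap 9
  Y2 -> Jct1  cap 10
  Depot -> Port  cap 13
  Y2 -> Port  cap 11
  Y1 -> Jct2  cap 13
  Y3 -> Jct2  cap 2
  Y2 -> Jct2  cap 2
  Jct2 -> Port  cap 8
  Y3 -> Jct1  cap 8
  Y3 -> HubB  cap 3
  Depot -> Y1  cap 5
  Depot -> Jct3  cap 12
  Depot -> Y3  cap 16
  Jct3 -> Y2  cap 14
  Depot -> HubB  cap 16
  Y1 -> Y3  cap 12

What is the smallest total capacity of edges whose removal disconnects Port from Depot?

32

Augment Depot→Port: bottleneck 13, flow now 13.
Augment Depot→Jct3→Y2→Port: bottleneck 11, flow now 24.
Augment Depot→Y1→Jct2→Port: bottleneck 5, flow now 29.
Augment Depot→Y3→Jct2→Port: bottleneck 2, flow now 31.
Augment Depot→HubB→Jct2→Port: bottleneck 1, flow now 32.
No augmenting path remains; maximum flow = 32.
By max-flow min-cut, the minimum cut capacity equals the max flow.
In the residual graph, reachable from Depot: {Depot, Jct3, Y1, Y3, Y2, HubB, Jct2, Jct1}.
Min-cut edges: Depot→Port (13), Y2→Port (11), Jct2→Port (8); capacity 13 + 11 + 8 = 32.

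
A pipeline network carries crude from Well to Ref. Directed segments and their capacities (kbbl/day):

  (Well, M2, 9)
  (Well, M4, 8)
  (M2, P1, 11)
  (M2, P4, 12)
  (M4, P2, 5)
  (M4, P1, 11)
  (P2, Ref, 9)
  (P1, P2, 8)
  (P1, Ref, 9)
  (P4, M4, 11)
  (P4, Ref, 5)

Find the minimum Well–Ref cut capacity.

17

Augment Well→M2→P1→Ref: bottleneck 9, flow now 9.
Augment Well→M4→P2→Ref: bottleneck 5, flow now 14.
Augment Well→M4→P1→P2→Ref: bottleneck 3, flow now 17.
No augmenting path remains; maximum flow = 17.
By max-flow min-cut, the minimum cut capacity equals the max flow.
In the residual graph, reachable from Well: {Well}.
Min-cut edges: Well→M2 (9), Well→M4 (8); capacity 9 + 8 = 17.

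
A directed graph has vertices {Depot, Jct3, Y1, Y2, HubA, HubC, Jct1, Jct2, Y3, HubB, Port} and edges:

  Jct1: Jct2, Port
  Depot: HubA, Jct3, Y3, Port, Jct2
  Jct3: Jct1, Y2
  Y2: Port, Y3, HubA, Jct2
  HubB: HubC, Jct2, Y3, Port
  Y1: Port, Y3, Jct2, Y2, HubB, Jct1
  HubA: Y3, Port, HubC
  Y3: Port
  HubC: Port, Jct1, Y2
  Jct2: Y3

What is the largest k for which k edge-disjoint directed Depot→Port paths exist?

Assign every edge capacity 1; by Menger, the answer equals the max flow.
Path Depot→Port (+1); total 1.
Path Depot→HubA→Port (+1); total 2.
Path Depot→Y3→Port (+1); total 3.
Path Depot→Jct3→Y2→Port (+1); total 4.
No residual Depot→Port path; max flow = 4.
Certifying cut of size 4: {Depot→HubA, Depot→Jct3, Depot→Port, Y3→Port}.

4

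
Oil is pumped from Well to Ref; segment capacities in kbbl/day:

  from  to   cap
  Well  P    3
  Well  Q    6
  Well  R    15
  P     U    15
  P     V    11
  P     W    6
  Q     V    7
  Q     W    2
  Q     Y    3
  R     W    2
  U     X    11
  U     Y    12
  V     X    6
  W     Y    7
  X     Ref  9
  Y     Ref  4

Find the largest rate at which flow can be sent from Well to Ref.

Augment Well→Q→Y→Ref: bottleneck 3, flow now 3.
Augment Well→P→U→X→Ref: bottleneck 3, flow now 6.
Augment Well→Q→V→X→Ref: bottleneck 3, flow now 9.
Augment Well→R→W→Y→Ref: bottleneck 1, flow now 10.
Augment Well→R→W→Y→Q→V→X→Ref: bottleneck 1, flow now 11. (uses reverse residual edge)
No augmenting path remains; maximum flow = 11.
In the residual graph, reachable from Well: {Well, R}.
Min-cut edges: Well→P (3), Well→Q (6), R→W (2); capacity 3 + 6 + 2 = 11.
This cut is saturated, so no flow can exceed 11.

11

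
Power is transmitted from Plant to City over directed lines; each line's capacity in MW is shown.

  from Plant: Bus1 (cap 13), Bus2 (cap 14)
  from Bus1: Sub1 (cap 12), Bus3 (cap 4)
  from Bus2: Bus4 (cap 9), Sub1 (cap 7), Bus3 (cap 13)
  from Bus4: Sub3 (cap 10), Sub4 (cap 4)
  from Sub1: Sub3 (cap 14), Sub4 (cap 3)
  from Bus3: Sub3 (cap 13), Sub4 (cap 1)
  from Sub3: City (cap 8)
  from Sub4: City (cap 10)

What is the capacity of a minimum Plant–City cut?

Augment Plant→Bus1→Sub1→Sub3→City: bottleneck 8, flow now 8.
Augment Plant→Bus1→Sub1→Sub4→City: bottleneck 3, flow now 11.
Augment Plant→Bus1→Bus3→Sub4→City: bottleneck 1, flow now 12.
Augment Plant→Bus2→Bus4→Sub4→City: bottleneck 4, flow now 16.
No augmenting path remains; maximum flow = 16.
By max-flow min-cut, the minimum cut capacity equals the max flow.
In the residual graph, reachable from Plant: {Plant, Bus1, Bus2, Bus4, Sub1, Bus3, Sub3}.
Min-cut edges: Bus4→Sub4 (4), Sub1→Sub4 (3), Bus3→Sub4 (1), Sub3→City (8); capacity 4 + 3 + 1 + 8 = 16.

16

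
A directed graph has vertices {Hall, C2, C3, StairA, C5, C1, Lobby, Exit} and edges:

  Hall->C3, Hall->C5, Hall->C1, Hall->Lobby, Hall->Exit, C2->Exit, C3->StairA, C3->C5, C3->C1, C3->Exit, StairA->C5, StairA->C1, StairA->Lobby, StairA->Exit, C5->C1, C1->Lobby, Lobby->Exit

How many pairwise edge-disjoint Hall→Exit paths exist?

3

Assign every edge capacity 1; by Menger, the answer equals the max flow.
Path Hall→Exit (+1); total 1.
Path Hall→C3→Exit (+1); total 2.
Path Hall→Lobby→Exit (+1); total 3.
No residual Hall→Exit path; max flow = 3.
Certifying cut of size 3: {Hall→C3, Hall→Exit, Lobby→Exit}.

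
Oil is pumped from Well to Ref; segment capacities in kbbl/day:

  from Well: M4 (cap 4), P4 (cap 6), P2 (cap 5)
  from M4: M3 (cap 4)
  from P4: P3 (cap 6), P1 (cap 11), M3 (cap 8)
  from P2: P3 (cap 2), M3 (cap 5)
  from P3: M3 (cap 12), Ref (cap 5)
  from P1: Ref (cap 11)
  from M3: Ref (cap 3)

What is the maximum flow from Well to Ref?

11

Augment Well→M4→M3→Ref: bottleneck 3, flow now 3.
Augment Well→P4→P3→Ref: bottleneck 5, flow now 8.
Augment Well→P4→P1→Ref: bottleneck 1, flow now 9.
Augment Well→P2→P3→P4→P1→Ref: bottleneck 2, flow now 11. (uses reverse residual edge)
No augmenting path remains; maximum flow = 11.
In the residual graph, reachable from Well: {Well, M4, P2, M3}.
Min-cut edges: Well→P4 (6), P2→P3 (2), M3→Ref (3); capacity 6 + 2 + 3 = 11.
This cut is saturated, so no flow can exceed 11.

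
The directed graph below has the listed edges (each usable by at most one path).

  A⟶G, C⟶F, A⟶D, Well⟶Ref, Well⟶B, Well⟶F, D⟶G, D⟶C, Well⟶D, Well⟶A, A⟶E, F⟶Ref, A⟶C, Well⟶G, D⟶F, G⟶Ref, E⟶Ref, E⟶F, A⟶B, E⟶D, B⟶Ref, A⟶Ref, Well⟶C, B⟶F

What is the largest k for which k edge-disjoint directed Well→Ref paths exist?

Assign every edge capacity 1; by Menger, the answer equals the max flow.
Path Well→Ref (+1); total 1.
Path Well→A→Ref (+1); total 2.
Path Well→B→Ref (+1); total 3.
Path Well→F→Ref (+1); total 4.
Path Well→G→Ref (+1); total 5.
No residual Well→Ref path; max flow = 5.
Certifying cut of size 5: {F→Ref, G→Ref, Well→A, Well→B, Well→Ref}.

5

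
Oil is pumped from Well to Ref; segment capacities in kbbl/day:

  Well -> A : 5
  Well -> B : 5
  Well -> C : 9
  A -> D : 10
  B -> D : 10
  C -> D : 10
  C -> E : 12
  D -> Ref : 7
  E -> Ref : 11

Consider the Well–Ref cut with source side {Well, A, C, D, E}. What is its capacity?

Edges leaving {Well, A, C, D, E}: Well→B (5), D→Ref (7), E→Ref (11).
Cut capacity = 5 + 7 + 11 = 23.

23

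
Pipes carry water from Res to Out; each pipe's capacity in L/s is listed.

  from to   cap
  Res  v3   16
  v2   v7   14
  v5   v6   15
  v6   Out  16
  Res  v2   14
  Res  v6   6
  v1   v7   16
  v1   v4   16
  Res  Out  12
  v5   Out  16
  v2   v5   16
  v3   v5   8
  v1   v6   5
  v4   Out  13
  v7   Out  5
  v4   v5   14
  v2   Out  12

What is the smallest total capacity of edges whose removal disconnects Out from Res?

40

Augment Res→Out: bottleneck 12, flow now 12.
Augment Res→v2→Out: bottleneck 12, flow now 24.
Augment Res→v6→Out: bottleneck 6, flow now 30.
Augment Res→v2→v5→Out: bottleneck 2, flow now 32.
Augment Res→v3→v5→Out: bottleneck 8, flow now 40.
No augmenting path remains; maximum flow = 40.
By max-flow min-cut, the minimum cut capacity equals the max flow.
In the residual graph, reachable from Res: {Res, v3}.
Min-cut edges: Res→v2 (14), Res→v6 (6), Res→Out (12), v3→v5 (8); capacity 14 + 6 + 12 + 8 = 40.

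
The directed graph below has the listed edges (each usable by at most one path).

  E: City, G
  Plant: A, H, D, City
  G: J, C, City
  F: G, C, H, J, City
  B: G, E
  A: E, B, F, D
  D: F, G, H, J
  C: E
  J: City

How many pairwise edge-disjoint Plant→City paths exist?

3

Assign every edge capacity 1; by Menger, the answer equals the max flow.
Path Plant→City (+1); total 1.
Path Plant→A→E→City (+1); total 2.
Path Plant→D→F→City (+1); total 3.
No residual Plant→City path; max flow = 3.
Certifying cut of size 3: {Plant→A, Plant→City, Plant→D}.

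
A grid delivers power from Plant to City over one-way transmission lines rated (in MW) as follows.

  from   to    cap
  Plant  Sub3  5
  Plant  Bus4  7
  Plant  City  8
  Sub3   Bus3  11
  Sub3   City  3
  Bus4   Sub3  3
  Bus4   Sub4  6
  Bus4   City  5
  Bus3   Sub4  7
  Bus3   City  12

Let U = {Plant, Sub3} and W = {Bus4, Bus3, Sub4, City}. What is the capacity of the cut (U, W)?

Edges leaving {Plant, Sub3}: Plant→Bus4 (7), Plant→City (8), Sub3→Bus3 (11), Sub3→City (3).
Cut capacity = 7 + 8 + 11 + 3 = 29.

29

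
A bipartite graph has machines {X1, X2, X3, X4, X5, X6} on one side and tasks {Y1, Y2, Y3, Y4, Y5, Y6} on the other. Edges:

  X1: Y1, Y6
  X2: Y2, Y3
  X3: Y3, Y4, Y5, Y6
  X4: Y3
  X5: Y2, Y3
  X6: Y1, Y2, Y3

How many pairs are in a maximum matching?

Unit-capacity flow: source→left, listed edges, right→sink; max matching = max flow.
Augmenting path X1→Y1 (+1); matched 1.
Augmenting path X2→Y2 (+1); matched 2.
Augmenting path X3→Y3 (+1); matched 3.
Augmenting path X4→Y3→X3→Y4 (+1); matched 4.
Augmenting path X6→Y1→X1→Y6 (+1); matched 5.
No augmenting path remains; maximum matching = 5.
König certificate: {X1, X3, X6, Y2, Y3} is a vertex cover of size 5 (every listed pair touches it), so no matching can be larger.

5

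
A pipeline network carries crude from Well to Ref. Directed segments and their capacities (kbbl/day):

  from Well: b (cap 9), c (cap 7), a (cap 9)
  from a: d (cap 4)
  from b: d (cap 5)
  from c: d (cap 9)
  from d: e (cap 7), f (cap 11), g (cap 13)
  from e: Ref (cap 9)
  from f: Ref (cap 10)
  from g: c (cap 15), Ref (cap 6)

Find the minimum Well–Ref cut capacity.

16

Augment Well→a→d→e→Ref: bottleneck 4, flow now 4.
Augment Well→b→d→e→Ref: bottleneck 3, flow now 7.
Augment Well→b→d→f→Ref: bottleneck 2, flow now 9.
Augment Well→c→d→f→Ref: bottleneck 7, flow now 16.
No augmenting path remains; maximum flow = 16.
By max-flow min-cut, the minimum cut capacity equals the max flow.
In the residual graph, reachable from Well: {Well, a, b}.
Min-cut edges: Well→c (7), a→d (4), b→d (5); capacity 7 + 4 + 5 = 16.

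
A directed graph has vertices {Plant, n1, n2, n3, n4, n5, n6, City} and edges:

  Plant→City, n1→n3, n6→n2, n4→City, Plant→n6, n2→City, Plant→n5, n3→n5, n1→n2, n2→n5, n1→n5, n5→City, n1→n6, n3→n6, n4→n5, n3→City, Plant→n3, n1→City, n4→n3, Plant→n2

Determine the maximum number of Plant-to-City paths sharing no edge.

4

Assign every edge capacity 1; by Menger, the answer equals the max flow.
Path Plant→City (+1); total 1.
Path Plant→n2→City (+1); total 2.
Path Plant→n3→City (+1); total 3.
Path Plant→n5→City (+1); total 4.
No residual Plant→City path; max flow = 4.
Certifying cut of size 4: {Plant→City, Plant→n3, n2→City, n5→City}.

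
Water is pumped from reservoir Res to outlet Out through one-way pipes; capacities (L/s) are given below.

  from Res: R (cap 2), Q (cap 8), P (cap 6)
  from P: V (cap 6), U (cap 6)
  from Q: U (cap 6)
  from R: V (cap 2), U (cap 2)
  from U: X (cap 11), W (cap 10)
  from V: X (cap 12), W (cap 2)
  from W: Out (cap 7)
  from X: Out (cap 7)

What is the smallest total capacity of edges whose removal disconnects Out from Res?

14

Augment Res→P→U→W→Out: bottleneck 6, flow now 6.
Augment Res→Q→U→W→Out: bottleneck 1, flow now 7.
Augment Res→Q→U→X→Out: bottleneck 5, flow now 12.
Augment Res→R→U→X→Out: bottleneck 2, flow now 14.
No augmenting path remains; maximum flow = 14.
By max-flow min-cut, the minimum cut capacity equals the max flow.
In the residual graph, reachable from Res: {Res, Q}.
Min-cut edges: Res→P (6), Res→R (2), Q→U (6); capacity 6 + 2 + 6 = 14.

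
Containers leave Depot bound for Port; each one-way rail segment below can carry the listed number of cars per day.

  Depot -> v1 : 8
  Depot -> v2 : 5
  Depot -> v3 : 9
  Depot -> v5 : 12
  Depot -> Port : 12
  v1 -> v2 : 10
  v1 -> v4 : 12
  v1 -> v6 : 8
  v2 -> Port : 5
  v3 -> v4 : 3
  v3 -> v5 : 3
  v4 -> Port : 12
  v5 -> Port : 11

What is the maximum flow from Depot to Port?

Augment Depot→Port: bottleneck 12, flow now 12.
Augment Depot→v2→Port: bottleneck 5, flow now 17.
Augment Depot→v5→Port: bottleneck 11, flow now 28.
Augment Depot→v1→v4→Port: bottleneck 8, flow now 36.
Augment Depot→v3→v4→Port: bottleneck 3, flow now 39.
No augmenting path remains; maximum flow = 39.
In the residual graph, reachable from Depot: {Depot, v3, v5}.
Min-cut edges: Depot→v1 (8), Depot→v2 (5), Depot→Port (12), v3→v4 (3), v5→Port (11); capacity 8 + 5 + 12 + 3 + 11 = 39.
This cut is saturated, so no flow can exceed 39.

39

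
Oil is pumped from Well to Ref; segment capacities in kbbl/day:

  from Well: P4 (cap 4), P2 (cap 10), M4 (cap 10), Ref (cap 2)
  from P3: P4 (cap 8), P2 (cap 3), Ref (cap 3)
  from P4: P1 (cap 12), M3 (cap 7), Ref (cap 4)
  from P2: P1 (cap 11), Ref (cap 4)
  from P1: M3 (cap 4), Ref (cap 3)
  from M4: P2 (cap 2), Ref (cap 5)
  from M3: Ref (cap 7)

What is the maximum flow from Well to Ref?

22

Augment Well→Ref: bottleneck 2, flow now 2.
Augment Well→P4→Ref: bottleneck 4, flow now 6.
Augment Well→P2→Ref: bottleneck 4, flow now 10.
Augment Well→M4→Ref: bottleneck 5, flow now 15.
Augment Well→P2→P1→Ref: bottleneck 3, flow now 18.
Augment Well→P2→P1→M3→Ref: bottleneck 3, flow now 21.
Augment Well→M4→P2→P1→M3→Ref: bottleneck 1, flow now 22.
No augmenting path remains; maximum flow = 22.
In the residual graph, reachable from Well: {Well, P2, P1, M4}.
Min-cut edges: Well→P4 (4), Well→Ref (2), P2→Ref (4), P1→M3 (4), P1→Ref (3), M4→Ref (5); capacity 4 + 2 + 4 + 4 + 3 + 5 = 22.
This cut is saturated, so no flow can exceed 22.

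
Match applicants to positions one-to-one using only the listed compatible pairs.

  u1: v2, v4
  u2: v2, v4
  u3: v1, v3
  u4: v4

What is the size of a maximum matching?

Unit-capacity flow: source→left, listed edges, right→sink; max matching = max flow.
Augmenting path u1→v2 (+1); matched 1.
Augmenting path u2→v4 (+1); matched 2.
Augmenting path u3→v1 (+1); matched 3.
No augmenting path remains; maximum matching = 3.
König certificate: {u3, v2, v4} is a vertex cover of size 3 (every listed pair touches it), so no matching can be larger.

3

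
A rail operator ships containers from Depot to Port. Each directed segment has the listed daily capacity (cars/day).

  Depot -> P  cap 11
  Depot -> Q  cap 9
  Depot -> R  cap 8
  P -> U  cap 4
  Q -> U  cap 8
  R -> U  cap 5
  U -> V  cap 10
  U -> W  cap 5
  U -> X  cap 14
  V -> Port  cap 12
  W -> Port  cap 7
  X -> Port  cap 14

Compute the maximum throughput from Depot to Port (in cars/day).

Augment Depot→P→U→V→Port: bottleneck 4, flow now 4.
Augment Depot→Q→U→V→Port: bottleneck 6, flow now 10.
Augment Depot→Q→U→W→Port: bottleneck 2, flow now 12.
Augment Depot→R→U→W→Port: bottleneck 3, flow now 15.
Augment Depot→R→U→X→Port: bottleneck 2, flow now 17.
No augmenting path remains; maximum flow = 17.
In the residual graph, reachable from Depot: {Depot, P, Q, R}.
Min-cut edges: P→U (4), Q→U (8), R→U (5); capacity 4 + 8 + 5 = 17.
This cut is saturated, so no flow can exceed 17.

17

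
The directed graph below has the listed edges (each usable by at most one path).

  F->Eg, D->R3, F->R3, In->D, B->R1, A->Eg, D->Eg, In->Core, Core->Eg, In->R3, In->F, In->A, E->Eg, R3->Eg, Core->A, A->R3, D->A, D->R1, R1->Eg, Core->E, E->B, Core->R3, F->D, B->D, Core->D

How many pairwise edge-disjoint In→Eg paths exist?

5

Assign every edge capacity 1; by Menger, the answer equals the max flow.
Path In→Core→Eg (+1); total 1.
Path In→F→Eg (+1); total 2.
Path In→A→Eg (+1); total 3.
Path In→D→Eg (+1); total 4.
Path In→R3→Eg (+1); total 5.
No residual In→Eg path; max flow = 5.
Certifying cut of size 5: {In→A, In→Core, In→D, In→F, In→R3}.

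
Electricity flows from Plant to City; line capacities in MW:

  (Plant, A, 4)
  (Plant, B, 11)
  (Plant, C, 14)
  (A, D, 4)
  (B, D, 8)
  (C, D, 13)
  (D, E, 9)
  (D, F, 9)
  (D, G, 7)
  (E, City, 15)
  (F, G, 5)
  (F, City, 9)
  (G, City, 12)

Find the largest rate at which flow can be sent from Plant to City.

25

Augment Plant→A→D→E→City: bottleneck 4, flow now 4.
Augment Plant→B→D→E→City: bottleneck 5, flow now 9.
Augment Plant→B→D→F→City: bottleneck 3, flow now 12.
Augment Plant→C→D→F→City: bottleneck 6, flow now 18.
Augment Plant→C→D→G→City: bottleneck 7, flow now 25.
No augmenting path remains; maximum flow = 25.
In the residual graph, reachable from Plant: {Plant, B, C}.
Min-cut edges: Plant→A (4), B→D (8), C→D (13); capacity 4 + 8 + 13 = 25.
This cut is saturated, so no flow can exceed 25.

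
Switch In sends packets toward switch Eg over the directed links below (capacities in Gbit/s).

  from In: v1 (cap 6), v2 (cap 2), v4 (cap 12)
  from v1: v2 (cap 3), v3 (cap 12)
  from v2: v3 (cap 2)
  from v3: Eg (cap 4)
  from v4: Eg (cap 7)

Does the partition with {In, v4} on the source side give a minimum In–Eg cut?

Given cut capacity: 6 + 2 + 7 = 15.
Augment In→v4→Eg: bottleneck 7, flow now 7.
Augment In→v1→v3→Eg: bottleneck 4, flow now 11.
No augmenting path remains; maximum flow = 11.
In the residual graph, reachable from In: {In, v1, v2, v3, v4}.
Min-cut edges: v3→Eg (4), v4→Eg (7); capacity 4 + 7 = 11.
Cut capacity 15 exceeds the max flow 11, so it is not minimum.

No — its capacity is 15, but the minimum cut has capacity 11.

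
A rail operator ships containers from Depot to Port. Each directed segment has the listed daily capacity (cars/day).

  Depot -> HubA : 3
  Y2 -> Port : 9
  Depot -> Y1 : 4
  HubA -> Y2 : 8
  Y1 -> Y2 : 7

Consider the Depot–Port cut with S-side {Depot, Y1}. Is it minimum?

No — its capacity is 10, but the minimum cut has capacity 7.

Given cut capacity: 3 + 7 = 10.
Augment Depot→HubA→Y2→Port: bottleneck 3, flow now 3.
Augment Depot→Y1→Y2→Port: bottleneck 4, flow now 7.
No augmenting path remains; maximum flow = 7.
In the residual graph, reachable from Depot: {Depot}.
Min-cut edges: Depot→HubA (3), Depot→Y1 (4); capacity 3 + 4 = 7.
Cut capacity 10 exceeds the max flow 7, so it is not minimum.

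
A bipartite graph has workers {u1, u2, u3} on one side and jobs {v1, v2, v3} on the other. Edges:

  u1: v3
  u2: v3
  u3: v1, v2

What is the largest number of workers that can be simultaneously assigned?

Unit-capacity flow: source→left, listed edges, right→sink; max matching = max flow.
Augmenting path u1→v3 (+1); matched 1.
Augmenting path u3→v1 (+1); matched 2.
No augmenting path remains; maximum matching = 2.
König certificate: {u3, v3} is a vertex cover of size 2 (every listed pair touches it), so no matching can be larger.

2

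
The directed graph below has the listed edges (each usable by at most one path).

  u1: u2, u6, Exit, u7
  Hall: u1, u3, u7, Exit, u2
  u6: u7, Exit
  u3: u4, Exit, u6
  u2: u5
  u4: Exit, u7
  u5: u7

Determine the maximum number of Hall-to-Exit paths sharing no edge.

Assign every edge capacity 1; by Menger, the answer equals the max flow.
Path Hall→Exit (+1); total 1.
Path Hall→u1→Exit (+1); total 2.
Path Hall→u3→Exit (+1); total 3.
No residual Hall→Exit path; max flow = 3.
Certifying cut of size 3: {Hall→Exit, Hall→u1, Hall→u3}.

3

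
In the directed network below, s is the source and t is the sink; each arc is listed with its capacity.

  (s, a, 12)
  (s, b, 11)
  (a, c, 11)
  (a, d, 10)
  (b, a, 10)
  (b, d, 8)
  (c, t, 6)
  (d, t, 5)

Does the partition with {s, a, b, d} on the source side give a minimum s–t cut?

No — its capacity is 16, but the minimum cut has capacity 11.

Given cut capacity: 11 + 5 = 16.
Augment s→a→c→t: bottleneck 6, flow now 6.
Augment s→a→d→t: bottleneck 5, flow now 11.
No augmenting path remains; maximum flow = 11.
In the residual graph, reachable from s: {s, a, b, c, d}.
Min-cut edges: c→t (6), d→t (5); capacity 6 + 5 = 11.
Cut capacity 16 exceeds the max flow 11, so it is not minimum.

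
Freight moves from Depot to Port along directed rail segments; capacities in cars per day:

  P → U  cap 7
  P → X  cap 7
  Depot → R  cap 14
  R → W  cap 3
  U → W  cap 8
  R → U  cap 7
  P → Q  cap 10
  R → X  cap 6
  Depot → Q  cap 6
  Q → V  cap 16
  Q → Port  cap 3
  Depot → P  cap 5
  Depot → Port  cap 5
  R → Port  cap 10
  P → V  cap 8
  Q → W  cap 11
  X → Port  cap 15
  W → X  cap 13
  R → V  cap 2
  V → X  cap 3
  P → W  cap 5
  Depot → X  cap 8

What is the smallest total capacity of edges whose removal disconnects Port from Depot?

33

Augment Depot→Port: bottleneck 5, flow now 5.
Augment Depot→Q→Port: bottleneck 3, flow now 8.
Augment Depot→R→Port: bottleneck 10, flow now 18.
Augment Depot→X→Port: bottleneck 8, flow now 26.
Augment Depot→P→X→Port: bottleneck 5, flow now 31.
Augment Depot→R→X→Port: bottleneck 2, flow now 33.
No augmenting path remains; maximum flow = 33.
By max-flow min-cut, the minimum cut capacity equals the max flow.
In the residual graph, reachable from Depot: {Depot, P, Q, R, U, V, W, X}.
Min-cut edges: Depot→Port (5), Q→Port (3), R→Port (10), X→Port (15); capacity 5 + 3 + 10 + 15 = 33.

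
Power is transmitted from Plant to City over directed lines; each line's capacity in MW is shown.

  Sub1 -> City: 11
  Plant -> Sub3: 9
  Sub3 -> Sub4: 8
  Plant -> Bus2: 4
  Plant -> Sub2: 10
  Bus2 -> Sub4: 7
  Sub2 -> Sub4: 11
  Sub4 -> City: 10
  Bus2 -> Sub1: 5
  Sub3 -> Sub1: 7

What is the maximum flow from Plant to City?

Augment Plant→Sub3→Sub4→City: bottleneck 8, flow now 8.
Augment Plant→Sub3→Sub1→City: bottleneck 1, flow now 9.
Augment Plant→Bus2→Sub4→City: bottleneck 2, flow now 11.
Augment Plant→Bus2→Sub1→City: bottleneck 2, flow now 13.
Augment Plant→Sub2→Sub4→Sub3→Sub1→City: bottleneck 6, flow now 19. (uses reverse residual edge)
Augment Plant→Sub2→Sub4→Bus2→Sub1→City: bottleneck 2, flow now 21. (uses reverse residual edge)
No augmenting path remains; maximum flow = 21.
In the residual graph, reachable from Plant: {Plant, Sub3, Sub2, Sub4}.
Min-cut edges: Plant→Bus2 (4), Sub3→Sub1 (7), Sub4→City (10); capacity 4 + 7 + 10 = 21.
This cut is saturated, so no flow can exceed 21.

21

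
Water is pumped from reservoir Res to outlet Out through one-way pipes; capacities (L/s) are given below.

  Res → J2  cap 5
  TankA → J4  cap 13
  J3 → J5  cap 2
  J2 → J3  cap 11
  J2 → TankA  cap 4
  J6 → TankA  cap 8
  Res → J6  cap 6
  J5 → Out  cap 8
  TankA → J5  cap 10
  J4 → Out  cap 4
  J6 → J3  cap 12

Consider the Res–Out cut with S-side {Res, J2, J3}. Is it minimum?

Given cut capacity: 6 + 4 + 2 = 12.
Augment Res→J6→TankA→J4→Out: bottleneck 4, flow now 4.
Augment Res→J6→TankA→J5→Out: bottleneck 2, flow now 6.
Augment Res→J2→TankA→J5→Out: bottleneck 4, flow now 10.
Augment Res→J2→J3→J5→Out: bottleneck 1, flow now 11.
No augmenting path remains; maximum flow = 11.
In the residual graph, reachable from Res: {Res}.
Min-cut edges: Res→J6 (6), Res→J2 (5); capacity 6 + 5 = 11.
Cut capacity 12 exceeds the max flow 11, so it is not minimum.

No — its capacity is 12, but the minimum cut has capacity 11.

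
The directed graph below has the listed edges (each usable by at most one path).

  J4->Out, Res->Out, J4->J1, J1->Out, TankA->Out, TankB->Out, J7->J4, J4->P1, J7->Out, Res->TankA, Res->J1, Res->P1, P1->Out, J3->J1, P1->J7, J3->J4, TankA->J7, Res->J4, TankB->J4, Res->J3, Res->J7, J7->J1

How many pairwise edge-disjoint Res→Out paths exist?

6

Assign every edge capacity 1; by Menger, the answer equals the max flow.
Path Res→Out (+1); total 1.
Path Res→TankA→Out (+1); total 2.
Path Res→P1→Out (+1); total 3.
Path Res→J7→Out (+1); total 4.
Path Res→J4→Out (+1); total 5.
Path Res→J1→Out (+1); total 6.
No residual Res→Out path; max flow = 6.
Certifying cut of size 6: {J1→Out, J4→Out, J7→Out, P1→Out, Res→Out, Res→TankA}.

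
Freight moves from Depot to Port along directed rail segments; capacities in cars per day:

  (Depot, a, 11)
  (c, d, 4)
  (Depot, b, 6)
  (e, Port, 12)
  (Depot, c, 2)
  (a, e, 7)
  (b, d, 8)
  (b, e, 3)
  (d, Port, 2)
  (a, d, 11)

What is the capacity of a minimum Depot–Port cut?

12

Augment Depot→a→d→Port: bottleneck 2, flow now 2.
Augment Depot→a→e→Port: bottleneck 7, flow now 9.
Augment Depot→b→e→Port: bottleneck 3, flow now 12.
No augmenting path remains; maximum flow = 12.
By max-flow min-cut, the minimum cut capacity equals the max flow.
In the residual graph, reachable from Depot: {Depot, a, b, c, d}.
Min-cut edges: a→e (7), b→e (3), d→Port (2); capacity 7 + 3 + 2 = 12.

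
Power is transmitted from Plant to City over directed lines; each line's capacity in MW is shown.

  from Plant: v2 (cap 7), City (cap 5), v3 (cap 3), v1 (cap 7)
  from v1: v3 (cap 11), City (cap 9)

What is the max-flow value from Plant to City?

Augment Plant→City: bottleneck 5, flow now 5.
Augment Plant→v1→City: bottleneck 7, flow now 12.
No augmenting path remains; maximum flow = 12.
In the residual graph, reachable from Plant: {Plant, v2, v3}.
Min-cut edges: Plant→v1 (7), Plant→City (5); capacity 7 + 5 = 12.
This cut is saturated, so no flow can exceed 12.

12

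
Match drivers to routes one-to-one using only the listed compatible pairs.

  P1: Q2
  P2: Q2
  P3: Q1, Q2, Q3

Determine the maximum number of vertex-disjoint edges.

2

Unit-capacity flow: source→left, listed edges, right→sink; max matching = max flow.
Augmenting path P1→Q2 (+1); matched 1.
Augmenting path P3→Q1 (+1); matched 2.
No augmenting path remains; maximum matching = 2.
König certificate: {P3, Q2} is a vertex cover of size 2 (every listed pair touches it), so no matching can be larger.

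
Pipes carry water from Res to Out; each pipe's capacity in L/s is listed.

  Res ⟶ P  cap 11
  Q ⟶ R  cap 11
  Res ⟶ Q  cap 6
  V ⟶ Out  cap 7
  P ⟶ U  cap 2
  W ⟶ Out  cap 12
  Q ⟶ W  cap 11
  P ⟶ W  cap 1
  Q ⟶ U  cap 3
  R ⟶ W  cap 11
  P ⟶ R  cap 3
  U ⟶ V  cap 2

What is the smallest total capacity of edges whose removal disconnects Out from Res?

Augment Res→P→W→Out: bottleneck 1, flow now 1.
Augment Res→Q→W→Out: bottleneck 6, flow now 7.
Augment Res→P→R→W→Out: bottleneck 3, flow now 10.
Augment Res→P→U→V→Out: bottleneck 2, flow now 12.
No augmenting path remains; maximum flow = 12.
By max-flow min-cut, the minimum cut capacity equals the max flow.
In the residual graph, reachable from Res: {Res, P}.
Min-cut edges: Res→Q (6), P→R (3), P→U (2), P→W (1); capacity 6 + 3 + 2 + 1 = 12.

12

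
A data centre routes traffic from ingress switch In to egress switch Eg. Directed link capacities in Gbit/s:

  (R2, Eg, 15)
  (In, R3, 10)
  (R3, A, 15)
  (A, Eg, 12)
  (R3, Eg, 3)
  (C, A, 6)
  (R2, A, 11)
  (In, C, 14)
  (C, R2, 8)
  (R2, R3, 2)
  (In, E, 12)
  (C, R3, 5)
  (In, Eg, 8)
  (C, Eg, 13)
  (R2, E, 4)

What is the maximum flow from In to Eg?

Augment In→Eg: bottleneck 8, flow now 8.
Augment In→C→Eg: bottleneck 13, flow now 21.
Augment In→R3→Eg: bottleneck 3, flow now 24.
Augment In→C→R2→Eg: bottleneck 1, flow now 25.
Augment In→R3→A→Eg: bottleneck 7, flow now 32.
No augmenting path remains; maximum flow = 32.
In the residual graph, reachable from In: {In, E}.
Min-cut edges: In→C (14), In→R3 (10), In→Eg (8); capacity 14 + 10 + 8 = 32.
This cut is saturated, so no flow can exceed 32.

32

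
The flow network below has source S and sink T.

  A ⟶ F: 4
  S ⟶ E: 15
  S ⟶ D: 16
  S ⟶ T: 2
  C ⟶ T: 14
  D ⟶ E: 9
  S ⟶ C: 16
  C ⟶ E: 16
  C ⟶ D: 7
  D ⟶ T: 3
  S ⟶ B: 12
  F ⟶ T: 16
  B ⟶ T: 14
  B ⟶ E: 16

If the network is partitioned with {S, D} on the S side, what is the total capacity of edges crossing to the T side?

57

Edges leaving {S, D}: S→B (12), S→C (16), S→E (15), S→T (2), D→E (9), D→T (3).
Cut capacity = 12 + 16 + 15 + 2 + 9 + 3 = 57.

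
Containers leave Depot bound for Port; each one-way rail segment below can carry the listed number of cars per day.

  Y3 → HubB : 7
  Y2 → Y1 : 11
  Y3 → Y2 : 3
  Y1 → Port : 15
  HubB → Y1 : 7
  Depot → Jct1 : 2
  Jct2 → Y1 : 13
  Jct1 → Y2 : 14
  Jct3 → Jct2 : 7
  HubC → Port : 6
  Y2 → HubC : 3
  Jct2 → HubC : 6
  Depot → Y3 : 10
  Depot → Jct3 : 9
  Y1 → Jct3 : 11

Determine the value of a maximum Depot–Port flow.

19

Augment Depot→Jct3→Jct2→HubC→Port: bottleneck 6, flow now 6.
Augment Depot→Jct3→Jct2→Y1→Port: bottleneck 1, flow now 7.
Augment Depot→Jct1→Y2→Y1→Port: bottleneck 2, flow now 9.
Augment Depot→Y3→Y2→Y1→Port: bottleneck 3, flow now 12.
Augment Depot→Y3→HubB→Y1→Port: bottleneck 7, flow now 19.
No augmenting path remains; maximum flow = 19.
In the residual graph, reachable from Depot: {Depot, Jct3}.
Min-cut edges: Depot→Jct1 (2), Depot→Y3 (10), Jct3→Jct2 (7); capacity 2 + 10 + 7 = 19.
This cut is saturated, so no flow can exceed 19.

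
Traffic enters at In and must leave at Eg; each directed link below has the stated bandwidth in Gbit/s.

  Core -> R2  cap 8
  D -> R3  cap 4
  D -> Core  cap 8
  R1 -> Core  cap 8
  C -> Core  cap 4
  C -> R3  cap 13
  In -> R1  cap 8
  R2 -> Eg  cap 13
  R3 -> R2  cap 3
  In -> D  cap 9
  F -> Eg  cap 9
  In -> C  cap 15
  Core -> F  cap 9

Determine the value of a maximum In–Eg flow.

Augment In→R1→Core→F→Eg: bottleneck 8, flow now 8.
Augment In→D→R3→R2→Eg: bottleneck 3, flow now 11.
Augment In→D→Core→F→Eg: bottleneck 1, flow now 12.
Augment In→D→Core→R2→Eg: bottleneck 5, flow now 17.
Augment In→C→Core→R2→Eg: bottleneck 3, flow now 20.
No augmenting path remains; maximum flow = 20.
In the residual graph, reachable from In: {In, R1, D, C, R3, Core}.
Min-cut edges: R3→R2 (3), Core→F (9), Core→R2 (8); capacity 3 + 9 + 8 = 20.
This cut is saturated, so no flow can exceed 20.

20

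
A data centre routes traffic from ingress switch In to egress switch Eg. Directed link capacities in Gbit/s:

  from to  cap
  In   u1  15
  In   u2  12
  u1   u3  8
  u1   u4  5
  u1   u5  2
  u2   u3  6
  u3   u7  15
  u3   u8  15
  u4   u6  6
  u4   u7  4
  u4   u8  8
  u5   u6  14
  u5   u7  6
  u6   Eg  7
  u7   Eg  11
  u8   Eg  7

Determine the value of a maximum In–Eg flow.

21

Augment In→u1→u3→u7→Eg: bottleneck 8, flow now 8.
Augment In→u1→u4→u6→Eg: bottleneck 5, flow now 13.
Augment In→u1→u5→u6→Eg: bottleneck 2, flow now 15.
Augment In→u2→u3→u7→Eg: bottleneck 3, flow now 18.
Augment In→u2→u3→u8→Eg: bottleneck 3, flow now 21.
No augmenting path remains; maximum flow = 21.
In the residual graph, reachable from In: {In, u2}.
Min-cut edges: In→u1 (15), u2→u3 (6); capacity 15 + 6 = 21.
This cut is saturated, so no flow can exceed 21.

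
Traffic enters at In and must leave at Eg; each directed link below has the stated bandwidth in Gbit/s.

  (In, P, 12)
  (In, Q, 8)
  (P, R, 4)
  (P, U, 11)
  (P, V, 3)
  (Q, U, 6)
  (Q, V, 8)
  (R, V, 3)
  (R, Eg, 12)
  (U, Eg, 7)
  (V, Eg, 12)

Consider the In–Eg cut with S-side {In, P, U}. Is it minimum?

Given cut capacity: 8 + 4 + 3 + 7 = 22.
Augment In→P→R→Eg: bottleneck 4, flow now 4.
Augment In→P→U→Eg: bottleneck 7, flow now 11.
Augment In→P→V→Eg: bottleneck 1, flow now 12.
Augment In→Q→V→Eg: bottleneck 8, flow now 20.
No augmenting path remains; maximum flow = 20.
In the residual graph, reachable from In: {In}.
Min-cut edges: In→P (12), In→Q (8); capacity 12 + 8 = 20.
Cut capacity 22 exceeds the max flow 20, so it is not minimum.

No — its capacity is 22, but the minimum cut has capacity 20.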